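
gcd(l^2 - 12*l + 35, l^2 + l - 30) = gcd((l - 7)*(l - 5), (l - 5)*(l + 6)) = l - 5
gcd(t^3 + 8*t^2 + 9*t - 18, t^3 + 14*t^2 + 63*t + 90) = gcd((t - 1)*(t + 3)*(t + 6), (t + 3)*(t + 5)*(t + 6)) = t^2 + 9*t + 18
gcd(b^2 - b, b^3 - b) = b^2 - b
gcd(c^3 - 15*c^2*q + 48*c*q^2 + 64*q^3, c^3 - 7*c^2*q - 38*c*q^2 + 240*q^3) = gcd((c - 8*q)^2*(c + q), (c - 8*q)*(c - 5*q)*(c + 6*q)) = -c + 8*q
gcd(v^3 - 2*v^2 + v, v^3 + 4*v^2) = v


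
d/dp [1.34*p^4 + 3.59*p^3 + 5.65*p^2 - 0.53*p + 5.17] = 5.36*p^3 + 10.77*p^2 + 11.3*p - 0.53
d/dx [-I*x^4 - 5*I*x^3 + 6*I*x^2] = I*x*(-4*x^2 - 15*x + 12)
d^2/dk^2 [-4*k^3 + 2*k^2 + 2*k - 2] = 4 - 24*k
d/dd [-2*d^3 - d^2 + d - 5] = -6*d^2 - 2*d + 1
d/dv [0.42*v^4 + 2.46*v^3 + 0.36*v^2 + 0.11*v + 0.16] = 1.68*v^3 + 7.38*v^2 + 0.72*v + 0.11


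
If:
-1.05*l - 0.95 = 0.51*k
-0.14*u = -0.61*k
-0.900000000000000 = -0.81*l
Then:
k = -4.15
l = 1.11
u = -18.08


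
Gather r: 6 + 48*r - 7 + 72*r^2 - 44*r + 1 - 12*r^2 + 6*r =60*r^2 + 10*r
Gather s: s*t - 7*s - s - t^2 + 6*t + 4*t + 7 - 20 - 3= s*(t - 8) - t^2 + 10*t - 16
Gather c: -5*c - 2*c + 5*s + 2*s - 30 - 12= -7*c + 7*s - 42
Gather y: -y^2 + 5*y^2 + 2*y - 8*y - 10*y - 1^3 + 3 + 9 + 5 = 4*y^2 - 16*y + 16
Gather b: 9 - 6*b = 9 - 6*b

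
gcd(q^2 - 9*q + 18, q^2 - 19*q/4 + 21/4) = q - 3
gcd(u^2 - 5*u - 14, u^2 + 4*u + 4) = u + 2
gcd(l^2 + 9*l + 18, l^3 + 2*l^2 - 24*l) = l + 6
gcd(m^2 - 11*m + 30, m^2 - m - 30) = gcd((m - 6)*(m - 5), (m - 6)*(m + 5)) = m - 6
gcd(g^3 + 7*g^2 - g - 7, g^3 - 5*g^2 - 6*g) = g + 1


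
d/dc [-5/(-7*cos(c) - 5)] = 35*sin(c)/(7*cos(c) + 5)^2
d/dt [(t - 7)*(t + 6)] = 2*t - 1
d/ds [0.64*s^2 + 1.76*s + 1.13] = 1.28*s + 1.76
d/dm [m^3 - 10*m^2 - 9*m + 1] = 3*m^2 - 20*m - 9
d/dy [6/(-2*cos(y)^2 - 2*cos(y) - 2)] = -3*(2*cos(y) + 1)*sin(y)/(cos(y)^2 + cos(y) + 1)^2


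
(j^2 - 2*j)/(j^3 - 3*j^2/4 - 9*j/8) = 8*(2 - j)/(-8*j^2 + 6*j + 9)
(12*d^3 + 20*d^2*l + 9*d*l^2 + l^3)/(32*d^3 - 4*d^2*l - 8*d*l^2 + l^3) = (6*d^2 + 7*d*l + l^2)/(16*d^2 - 10*d*l + l^2)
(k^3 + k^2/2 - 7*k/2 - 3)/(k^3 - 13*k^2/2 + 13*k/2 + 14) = (2*k^2 - k - 6)/(2*k^2 - 15*k + 28)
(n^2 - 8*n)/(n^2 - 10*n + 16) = n/(n - 2)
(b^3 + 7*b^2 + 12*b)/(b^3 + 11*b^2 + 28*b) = (b + 3)/(b + 7)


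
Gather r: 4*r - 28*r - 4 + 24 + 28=48 - 24*r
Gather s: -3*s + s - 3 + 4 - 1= -2*s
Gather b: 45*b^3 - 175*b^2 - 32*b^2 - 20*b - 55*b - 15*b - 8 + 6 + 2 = 45*b^3 - 207*b^2 - 90*b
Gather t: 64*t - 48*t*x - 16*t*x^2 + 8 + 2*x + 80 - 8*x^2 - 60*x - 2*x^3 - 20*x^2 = t*(-16*x^2 - 48*x + 64) - 2*x^3 - 28*x^2 - 58*x + 88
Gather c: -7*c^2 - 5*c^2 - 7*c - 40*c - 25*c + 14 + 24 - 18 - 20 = -12*c^2 - 72*c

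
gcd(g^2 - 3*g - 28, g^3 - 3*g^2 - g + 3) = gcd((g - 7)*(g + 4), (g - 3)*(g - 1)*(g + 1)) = 1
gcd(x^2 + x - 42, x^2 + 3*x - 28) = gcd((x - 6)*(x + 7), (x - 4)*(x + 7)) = x + 7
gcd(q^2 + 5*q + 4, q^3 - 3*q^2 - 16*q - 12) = q + 1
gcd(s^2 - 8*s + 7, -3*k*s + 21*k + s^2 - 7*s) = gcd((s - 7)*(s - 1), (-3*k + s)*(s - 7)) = s - 7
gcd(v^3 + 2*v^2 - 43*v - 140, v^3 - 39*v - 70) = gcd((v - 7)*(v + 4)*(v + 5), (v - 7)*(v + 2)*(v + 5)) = v^2 - 2*v - 35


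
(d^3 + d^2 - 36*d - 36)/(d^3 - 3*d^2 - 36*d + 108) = (d + 1)/(d - 3)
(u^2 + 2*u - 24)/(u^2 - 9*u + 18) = (u^2 + 2*u - 24)/(u^2 - 9*u + 18)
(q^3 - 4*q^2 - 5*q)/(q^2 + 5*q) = (q^2 - 4*q - 5)/(q + 5)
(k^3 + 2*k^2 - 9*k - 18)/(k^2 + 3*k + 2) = (k^2 - 9)/(k + 1)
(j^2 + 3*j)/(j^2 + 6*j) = (j + 3)/(j + 6)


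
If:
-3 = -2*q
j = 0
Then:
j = 0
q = 3/2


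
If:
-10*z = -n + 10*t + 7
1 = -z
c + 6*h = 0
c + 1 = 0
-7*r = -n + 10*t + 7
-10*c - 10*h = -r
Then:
No Solution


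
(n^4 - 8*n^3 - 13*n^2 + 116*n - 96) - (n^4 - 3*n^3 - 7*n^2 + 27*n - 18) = -5*n^3 - 6*n^2 + 89*n - 78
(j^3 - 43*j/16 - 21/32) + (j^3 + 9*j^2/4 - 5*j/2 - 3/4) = 2*j^3 + 9*j^2/4 - 83*j/16 - 45/32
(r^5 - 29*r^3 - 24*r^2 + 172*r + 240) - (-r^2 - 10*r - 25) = r^5 - 29*r^3 - 23*r^2 + 182*r + 265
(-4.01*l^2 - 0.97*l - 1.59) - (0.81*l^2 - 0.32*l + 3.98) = -4.82*l^2 - 0.65*l - 5.57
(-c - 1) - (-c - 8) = 7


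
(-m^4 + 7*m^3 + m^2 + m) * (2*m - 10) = -2*m^5 + 24*m^4 - 68*m^3 - 8*m^2 - 10*m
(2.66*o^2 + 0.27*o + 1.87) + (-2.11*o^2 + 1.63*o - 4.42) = 0.55*o^2 + 1.9*o - 2.55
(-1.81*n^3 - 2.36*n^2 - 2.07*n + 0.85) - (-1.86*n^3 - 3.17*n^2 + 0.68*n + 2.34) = 0.05*n^3 + 0.81*n^2 - 2.75*n - 1.49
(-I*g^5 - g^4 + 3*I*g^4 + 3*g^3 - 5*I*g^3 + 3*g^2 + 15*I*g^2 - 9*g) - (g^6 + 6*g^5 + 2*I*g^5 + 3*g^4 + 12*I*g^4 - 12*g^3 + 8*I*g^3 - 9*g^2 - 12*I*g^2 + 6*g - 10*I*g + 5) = -g^6 - 6*g^5 - 3*I*g^5 - 4*g^4 - 9*I*g^4 + 15*g^3 - 13*I*g^3 + 12*g^2 + 27*I*g^2 - 15*g + 10*I*g - 5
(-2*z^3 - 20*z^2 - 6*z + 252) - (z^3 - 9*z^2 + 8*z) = -3*z^3 - 11*z^2 - 14*z + 252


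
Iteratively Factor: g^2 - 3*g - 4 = (g - 4)*(g + 1)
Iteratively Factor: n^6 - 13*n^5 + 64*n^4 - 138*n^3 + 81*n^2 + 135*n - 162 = (n - 3)*(n^5 - 10*n^4 + 34*n^3 - 36*n^2 - 27*n + 54) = (n - 3)^2*(n^4 - 7*n^3 + 13*n^2 + 3*n - 18) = (n - 3)^3*(n^3 - 4*n^2 + n + 6) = (n - 3)^3*(n + 1)*(n^2 - 5*n + 6) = (n - 3)^4*(n + 1)*(n - 2)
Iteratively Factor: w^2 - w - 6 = (w - 3)*(w + 2)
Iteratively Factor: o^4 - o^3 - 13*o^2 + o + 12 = (o + 1)*(o^3 - 2*o^2 - 11*o + 12) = (o + 1)*(o + 3)*(o^2 - 5*o + 4) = (o - 4)*(o + 1)*(o + 3)*(o - 1)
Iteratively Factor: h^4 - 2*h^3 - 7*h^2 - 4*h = (h + 1)*(h^3 - 3*h^2 - 4*h) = (h - 4)*(h + 1)*(h^2 + h) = (h - 4)*(h + 1)^2*(h)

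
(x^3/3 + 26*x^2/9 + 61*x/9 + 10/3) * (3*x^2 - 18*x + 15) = x^5 + 8*x^4/3 - 80*x^3/3 - 206*x^2/3 + 125*x/3 + 50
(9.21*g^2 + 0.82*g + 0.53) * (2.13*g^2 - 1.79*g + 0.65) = 19.6173*g^4 - 14.7393*g^3 + 5.6476*g^2 - 0.4157*g + 0.3445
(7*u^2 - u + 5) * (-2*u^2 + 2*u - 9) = -14*u^4 + 16*u^3 - 75*u^2 + 19*u - 45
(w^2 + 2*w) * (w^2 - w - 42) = w^4 + w^3 - 44*w^2 - 84*w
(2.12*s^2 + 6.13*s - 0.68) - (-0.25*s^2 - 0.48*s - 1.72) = 2.37*s^2 + 6.61*s + 1.04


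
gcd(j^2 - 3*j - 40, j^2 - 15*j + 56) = j - 8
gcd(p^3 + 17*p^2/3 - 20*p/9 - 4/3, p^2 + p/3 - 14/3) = 1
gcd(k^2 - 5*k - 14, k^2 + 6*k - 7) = 1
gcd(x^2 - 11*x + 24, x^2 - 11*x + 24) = x^2 - 11*x + 24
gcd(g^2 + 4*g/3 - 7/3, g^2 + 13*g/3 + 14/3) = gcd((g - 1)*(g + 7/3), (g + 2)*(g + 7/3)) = g + 7/3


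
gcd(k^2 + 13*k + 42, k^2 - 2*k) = 1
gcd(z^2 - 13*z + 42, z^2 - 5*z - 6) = z - 6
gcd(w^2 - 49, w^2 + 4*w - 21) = w + 7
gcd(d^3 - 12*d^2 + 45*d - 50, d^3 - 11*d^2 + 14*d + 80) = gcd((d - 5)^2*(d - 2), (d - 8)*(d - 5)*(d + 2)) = d - 5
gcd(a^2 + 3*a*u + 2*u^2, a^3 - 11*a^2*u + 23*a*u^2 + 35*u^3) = a + u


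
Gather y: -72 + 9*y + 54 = 9*y - 18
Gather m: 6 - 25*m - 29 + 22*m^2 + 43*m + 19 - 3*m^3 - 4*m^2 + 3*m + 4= -3*m^3 + 18*m^2 + 21*m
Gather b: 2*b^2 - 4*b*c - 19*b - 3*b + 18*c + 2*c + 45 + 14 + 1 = 2*b^2 + b*(-4*c - 22) + 20*c + 60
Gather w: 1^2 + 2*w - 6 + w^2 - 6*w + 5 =w^2 - 4*w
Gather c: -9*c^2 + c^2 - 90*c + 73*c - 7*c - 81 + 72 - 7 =-8*c^2 - 24*c - 16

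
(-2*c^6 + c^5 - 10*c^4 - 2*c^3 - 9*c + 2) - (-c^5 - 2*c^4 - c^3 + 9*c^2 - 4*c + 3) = -2*c^6 + 2*c^5 - 8*c^4 - c^3 - 9*c^2 - 5*c - 1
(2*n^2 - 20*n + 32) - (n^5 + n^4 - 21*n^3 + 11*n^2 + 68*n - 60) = -n^5 - n^4 + 21*n^3 - 9*n^2 - 88*n + 92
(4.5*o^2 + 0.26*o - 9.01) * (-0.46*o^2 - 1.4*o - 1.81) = -2.07*o^4 - 6.4196*o^3 - 4.3644*o^2 + 12.1434*o + 16.3081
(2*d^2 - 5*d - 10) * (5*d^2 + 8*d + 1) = 10*d^4 - 9*d^3 - 88*d^2 - 85*d - 10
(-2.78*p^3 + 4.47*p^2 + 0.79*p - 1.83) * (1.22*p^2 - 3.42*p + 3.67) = -3.3916*p^5 + 14.961*p^4 - 24.5262*p^3 + 11.4705*p^2 + 9.1579*p - 6.7161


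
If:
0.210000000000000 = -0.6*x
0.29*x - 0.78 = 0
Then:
No Solution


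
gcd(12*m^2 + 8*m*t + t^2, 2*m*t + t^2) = 2*m + t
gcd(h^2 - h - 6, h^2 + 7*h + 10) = h + 2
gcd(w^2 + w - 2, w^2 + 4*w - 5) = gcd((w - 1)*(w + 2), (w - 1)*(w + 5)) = w - 1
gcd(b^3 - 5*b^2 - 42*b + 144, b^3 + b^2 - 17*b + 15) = b - 3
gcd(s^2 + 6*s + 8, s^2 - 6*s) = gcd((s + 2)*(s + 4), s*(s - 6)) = 1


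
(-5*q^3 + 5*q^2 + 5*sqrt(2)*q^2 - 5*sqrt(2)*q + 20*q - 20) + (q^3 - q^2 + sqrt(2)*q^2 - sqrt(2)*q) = -4*q^3 + 4*q^2 + 6*sqrt(2)*q^2 - 6*sqrt(2)*q + 20*q - 20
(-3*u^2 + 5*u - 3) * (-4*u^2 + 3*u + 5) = 12*u^4 - 29*u^3 + 12*u^2 + 16*u - 15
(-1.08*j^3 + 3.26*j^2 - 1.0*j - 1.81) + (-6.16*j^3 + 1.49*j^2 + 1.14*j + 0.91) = -7.24*j^3 + 4.75*j^2 + 0.14*j - 0.9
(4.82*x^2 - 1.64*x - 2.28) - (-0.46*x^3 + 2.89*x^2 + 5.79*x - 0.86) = 0.46*x^3 + 1.93*x^2 - 7.43*x - 1.42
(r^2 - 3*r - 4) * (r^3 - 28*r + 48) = r^5 - 3*r^4 - 32*r^3 + 132*r^2 - 32*r - 192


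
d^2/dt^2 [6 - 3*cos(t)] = 3*cos(t)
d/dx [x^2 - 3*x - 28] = 2*x - 3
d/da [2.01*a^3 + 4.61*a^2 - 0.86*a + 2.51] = 6.03*a^2 + 9.22*a - 0.86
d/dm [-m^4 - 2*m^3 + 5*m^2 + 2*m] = -4*m^3 - 6*m^2 + 10*m + 2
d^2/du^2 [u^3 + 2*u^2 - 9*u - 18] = 6*u + 4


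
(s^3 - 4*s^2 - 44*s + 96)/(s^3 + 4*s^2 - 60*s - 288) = (s - 2)/(s + 6)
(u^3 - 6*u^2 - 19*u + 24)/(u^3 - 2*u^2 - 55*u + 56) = (u + 3)/(u + 7)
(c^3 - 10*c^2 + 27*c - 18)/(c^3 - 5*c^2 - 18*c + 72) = (c - 1)/(c + 4)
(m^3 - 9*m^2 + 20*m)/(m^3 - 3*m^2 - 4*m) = (m - 5)/(m + 1)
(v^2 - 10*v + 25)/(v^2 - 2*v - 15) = (v - 5)/(v + 3)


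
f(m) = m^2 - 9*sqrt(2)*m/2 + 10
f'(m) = 2*m - 9*sqrt(2)/2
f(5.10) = 3.55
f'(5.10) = 3.84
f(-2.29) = 29.82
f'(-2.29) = -10.94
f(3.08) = -0.11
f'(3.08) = -0.20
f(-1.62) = 22.93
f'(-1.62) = -9.60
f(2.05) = 1.16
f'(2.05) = -2.26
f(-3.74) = 47.79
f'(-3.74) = -13.84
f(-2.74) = 34.94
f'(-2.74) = -11.84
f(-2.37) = 30.70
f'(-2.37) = -11.10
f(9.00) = 33.72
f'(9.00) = 11.64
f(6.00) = 7.82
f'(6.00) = 5.64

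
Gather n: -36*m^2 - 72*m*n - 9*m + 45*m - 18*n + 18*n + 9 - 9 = -36*m^2 - 72*m*n + 36*m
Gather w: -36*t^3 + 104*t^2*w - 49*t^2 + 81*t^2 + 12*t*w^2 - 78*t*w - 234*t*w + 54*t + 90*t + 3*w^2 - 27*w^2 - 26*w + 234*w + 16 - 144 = -36*t^3 + 32*t^2 + 144*t + w^2*(12*t - 24) + w*(104*t^2 - 312*t + 208) - 128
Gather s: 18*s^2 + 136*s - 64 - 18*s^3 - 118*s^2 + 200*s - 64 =-18*s^3 - 100*s^2 + 336*s - 128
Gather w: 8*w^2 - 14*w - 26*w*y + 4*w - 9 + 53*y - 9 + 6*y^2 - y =8*w^2 + w*(-26*y - 10) + 6*y^2 + 52*y - 18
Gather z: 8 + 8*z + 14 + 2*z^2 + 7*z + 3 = 2*z^2 + 15*z + 25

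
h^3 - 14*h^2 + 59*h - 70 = (h - 7)*(h - 5)*(h - 2)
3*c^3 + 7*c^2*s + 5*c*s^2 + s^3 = (c + s)^2*(3*c + s)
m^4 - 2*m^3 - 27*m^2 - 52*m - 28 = (m - 7)*(m + 1)*(m + 2)^2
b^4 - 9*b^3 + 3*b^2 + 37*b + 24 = (b - 8)*(b - 3)*(b + 1)^2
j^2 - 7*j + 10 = (j - 5)*(j - 2)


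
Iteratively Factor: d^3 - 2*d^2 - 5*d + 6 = (d + 2)*(d^2 - 4*d + 3) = (d - 1)*(d + 2)*(d - 3)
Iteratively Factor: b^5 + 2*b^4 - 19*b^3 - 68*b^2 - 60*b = (b - 5)*(b^4 + 7*b^3 + 16*b^2 + 12*b) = (b - 5)*(b + 2)*(b^3 + 5*b^2 + 6*b) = b*(b - 5)*(b + 2)*(b^2 + 5*b + 6) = b*(b - 5)*(b + 2)*(b + 3)*(b + 2)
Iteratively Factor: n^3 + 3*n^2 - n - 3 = (n - 1)*(n^2 + 4*n + 3) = (n - 1)*(n + 3)*(n + 1)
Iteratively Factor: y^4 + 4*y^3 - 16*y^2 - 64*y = (y + 4)*(y^3 - 16*y) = (y + 4)^2*(y^2 - 4*y) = y*(y + 4)^2*(y - 4)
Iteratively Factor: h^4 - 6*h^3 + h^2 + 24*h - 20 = (h + 2)*(h^3 - 8*h^2 + 17*h - 10) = (h - 2)*(h + 2)*(h^2 - 6*h + 5) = (h - 5)*(h - 2)*(h + 2)*(h - 1)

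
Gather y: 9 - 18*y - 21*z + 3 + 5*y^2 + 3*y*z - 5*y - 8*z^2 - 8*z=5*y^2 + y*(3*z - 23) - 8*z^2 - 29*z + 12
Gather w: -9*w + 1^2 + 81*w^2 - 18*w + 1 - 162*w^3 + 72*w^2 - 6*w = -162*w^3 + 153*w^2 - 33*w + 2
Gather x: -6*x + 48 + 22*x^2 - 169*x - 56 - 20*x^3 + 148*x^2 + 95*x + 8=-20*x^3 + 170*x^2 - 80*x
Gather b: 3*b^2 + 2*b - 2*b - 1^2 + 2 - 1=3*b^2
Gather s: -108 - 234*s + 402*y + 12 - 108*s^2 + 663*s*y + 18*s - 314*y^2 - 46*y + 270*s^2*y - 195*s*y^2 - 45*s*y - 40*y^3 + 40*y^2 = s^2*(270*y - 108) + s*(-195*y^2 + 618*y - 216) - 40*y^3 - 274*y^2 + 356*y - 96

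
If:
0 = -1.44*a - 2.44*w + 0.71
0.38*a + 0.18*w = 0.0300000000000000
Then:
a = -0.08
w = 0.34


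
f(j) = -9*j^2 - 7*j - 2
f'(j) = -18*j - 7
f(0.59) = -9.26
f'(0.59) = -17.62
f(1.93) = -49.03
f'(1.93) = -41.74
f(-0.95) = -3.47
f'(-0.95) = 10.10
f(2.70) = -86.51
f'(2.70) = -55.60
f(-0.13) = -1.24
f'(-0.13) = -4.66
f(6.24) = -396.12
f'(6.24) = -119.32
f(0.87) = -14.90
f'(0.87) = -22.66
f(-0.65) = -1.25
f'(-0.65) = 4.70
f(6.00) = -368.00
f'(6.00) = -115.00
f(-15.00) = -1922.00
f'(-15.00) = 263.00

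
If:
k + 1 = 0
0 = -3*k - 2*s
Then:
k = -1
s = 3/2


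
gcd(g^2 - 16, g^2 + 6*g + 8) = g + 4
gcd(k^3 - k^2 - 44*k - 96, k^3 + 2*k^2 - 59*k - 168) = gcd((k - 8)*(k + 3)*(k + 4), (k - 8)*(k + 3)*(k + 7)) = k^2 - 5*k - 24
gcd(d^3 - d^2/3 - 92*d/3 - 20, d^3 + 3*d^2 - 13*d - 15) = d + 5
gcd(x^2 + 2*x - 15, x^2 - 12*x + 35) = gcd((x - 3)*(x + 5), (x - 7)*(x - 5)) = 1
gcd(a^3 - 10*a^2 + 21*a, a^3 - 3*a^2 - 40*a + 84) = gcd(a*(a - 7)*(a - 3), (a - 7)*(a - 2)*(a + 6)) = a - 7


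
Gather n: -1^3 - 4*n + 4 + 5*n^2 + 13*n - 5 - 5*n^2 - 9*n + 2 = 0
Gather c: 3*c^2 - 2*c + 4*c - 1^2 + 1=3*c^2 + 2*c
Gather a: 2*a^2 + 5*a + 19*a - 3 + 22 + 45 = 2*a^2 + 24*a + 64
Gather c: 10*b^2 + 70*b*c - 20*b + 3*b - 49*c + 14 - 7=10*b^2 - 17*b + c*(70*b - 49) + 7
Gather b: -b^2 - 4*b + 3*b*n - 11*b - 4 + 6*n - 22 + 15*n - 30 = -b^2 + b*(3*n - 15) + 21*n - 56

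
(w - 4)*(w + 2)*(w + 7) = w^3 + 5*w^2 - 22*w - 56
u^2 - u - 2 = (u - 2)*(u + 1)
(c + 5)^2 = c^2 + 10*c + 25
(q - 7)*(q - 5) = q^2 - 12*q + 35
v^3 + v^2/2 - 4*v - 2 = (v - 2)*(v + 1/2)*(v + 2)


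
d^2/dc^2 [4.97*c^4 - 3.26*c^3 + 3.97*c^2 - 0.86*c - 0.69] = 59.64*c^2 - 19.56*c + 7.94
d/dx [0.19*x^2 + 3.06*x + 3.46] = 0.38*x + 3.06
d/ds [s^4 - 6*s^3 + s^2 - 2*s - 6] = 4*s^3 - 18*s^2 + 2*s - 2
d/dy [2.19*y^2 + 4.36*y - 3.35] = 4.38*y + 4.36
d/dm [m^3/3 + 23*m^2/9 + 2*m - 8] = m^2 + 46*m/9 + 2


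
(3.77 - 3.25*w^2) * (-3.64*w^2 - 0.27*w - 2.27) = 11.83*w^4 + 0.8775*w^3 - 6.3453*w^2 - 1.0179*w - 8.5579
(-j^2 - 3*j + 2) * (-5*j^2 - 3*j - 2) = 5*j^4 + 18*j^3 + j^2 - 4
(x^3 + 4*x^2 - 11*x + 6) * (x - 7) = x^4 - 3*x^3 - 39*x^2 + 83*x - 42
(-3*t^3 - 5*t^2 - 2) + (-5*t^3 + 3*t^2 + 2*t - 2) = -8*t^3 - 2*t^2 + 2*t - 4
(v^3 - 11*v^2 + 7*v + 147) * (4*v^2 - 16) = 4*v^5 - 44*v^4 + 12*v^3 + 764*v^2 - 112*v - 2352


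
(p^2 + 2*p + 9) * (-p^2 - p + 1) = -p^4 - 3*p^3 - 10*p^2 - 7*p + 9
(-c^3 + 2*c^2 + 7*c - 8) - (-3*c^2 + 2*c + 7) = -c^3 + 5*c^2 + 5*c - 15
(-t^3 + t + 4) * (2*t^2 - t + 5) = -2*t^5 + t^4 - 3*t^3 + 7*t^2 + t + 20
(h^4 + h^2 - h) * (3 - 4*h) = -4*h^5 + 3*h^4 - 4*h^3 + 7*h^2 - 3*h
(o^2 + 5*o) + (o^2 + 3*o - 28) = 2*o^2 + 8*o - 28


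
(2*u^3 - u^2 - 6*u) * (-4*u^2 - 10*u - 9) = -8*u^5 - 16*u^4 + 16*u^3 + 69*u^2 + 54*u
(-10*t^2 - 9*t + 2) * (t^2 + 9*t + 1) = -10*t^4 - 99*t^3 - 89*t^2 + 9*t + 2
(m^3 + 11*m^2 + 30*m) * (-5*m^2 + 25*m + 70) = -5*m^5 - 30*m^4 + 195*m^3 + 1520*m^2 + 2100*m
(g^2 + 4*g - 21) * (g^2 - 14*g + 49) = g^4 - 10*g^3 - 28*g^2 + 490*g - 1029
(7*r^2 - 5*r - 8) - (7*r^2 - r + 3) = -4*r - 11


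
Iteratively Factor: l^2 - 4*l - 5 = (l - 5)*(l + 1)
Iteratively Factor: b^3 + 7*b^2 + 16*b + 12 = (b + 2)*(b^2 + 5*b + 6) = (b + 2)^2*(b + 3)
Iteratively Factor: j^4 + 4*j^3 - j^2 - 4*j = (j + 1)*(j^3 + 3*j^2 - 4*j) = (j - 1)*(j + 1)*(j^2 + 4*j) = (j - 1)*(j + 1)*(j + 4)*(j)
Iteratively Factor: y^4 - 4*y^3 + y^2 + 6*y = (y)*(y^3 - 4*y^2 + y + 6) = y*(y - 3)*(y^2 - y - 2) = y*(y - 3)*(y - 2)*(y + 1)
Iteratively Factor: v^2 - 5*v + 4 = (v - 4)*(v - 1)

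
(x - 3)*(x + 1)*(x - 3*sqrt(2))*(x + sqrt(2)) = x^4 - 2*sqrt(2)*x^3 - 2*x^3 - 9*x^2 + 4*sqrt(2)*x^2 + 6*sqrt(2)*x + 12*x + 18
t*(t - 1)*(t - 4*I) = t^3 - t^2 - 4*I*t^2 + 4*I*t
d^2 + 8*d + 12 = (d + 2)*(d + 6)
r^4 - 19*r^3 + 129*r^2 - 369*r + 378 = (r - 7)*(r - 6)*(r - 3)^2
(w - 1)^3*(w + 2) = w^4 - w^3 - 3*w^2 + 5*w - 2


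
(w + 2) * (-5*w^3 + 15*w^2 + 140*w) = -5*w^4 + 5*w^3 + 170*w^2 + 280*w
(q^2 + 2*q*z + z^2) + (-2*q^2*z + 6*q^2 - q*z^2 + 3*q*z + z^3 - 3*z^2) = -2*q^2*z + 7*q^2 - q*z^2 + 5*q*z + z^3 - 2*z^2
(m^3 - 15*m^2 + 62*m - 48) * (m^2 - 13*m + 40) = m^5 - 28*m^4 + 297*m^3 - 1454*m^2 + 3104*m - 1920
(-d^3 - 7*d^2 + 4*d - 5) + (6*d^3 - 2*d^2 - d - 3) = 5*d^3 - 9*d^2 + 3*d - 8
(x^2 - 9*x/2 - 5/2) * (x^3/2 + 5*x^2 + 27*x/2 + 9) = x^5/2 + 11*x^4/4 - 41*x^3/4 - 257*x^2/4 - 297*x/4 - 45/2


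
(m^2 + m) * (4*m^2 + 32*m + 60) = 4*m^4 + 36*m^3 + 92*m^2 + 60*m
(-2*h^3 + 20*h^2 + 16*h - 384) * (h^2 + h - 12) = -2*h^5 + 18*h^4 + 60*h^3 - 608*h^2 - 576*h + 4608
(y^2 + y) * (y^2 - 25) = y^4 + y^3 - 25*y^2 - 25*y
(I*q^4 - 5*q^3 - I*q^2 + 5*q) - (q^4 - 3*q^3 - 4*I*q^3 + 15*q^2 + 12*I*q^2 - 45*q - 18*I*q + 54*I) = -q^4 + I*q^4 - 2*q^3 + 4*I*q^3 - 15*q^2 - 13*I*q^2 + 50*q + 18*I*q - 54*I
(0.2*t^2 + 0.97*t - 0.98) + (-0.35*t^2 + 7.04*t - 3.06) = -0.15*t^2 + 8.01*t - 4.04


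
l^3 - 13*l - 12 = (l - 4)*(l + 1)*(l + 3)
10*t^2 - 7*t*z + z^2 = (-5*t + z)*(-2*t + z)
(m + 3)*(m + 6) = m^2 + 9*m + 18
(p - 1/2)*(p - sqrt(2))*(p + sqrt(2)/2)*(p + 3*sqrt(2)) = p^4 - p^3/2 + 5*sqrt(2)*p^3/2 - 4*p^2 - 5*sqrt(2)*p^2/4 - 3*sqrt(2)*p + 2*p + 3*sqrt(2)/2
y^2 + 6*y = y*(y + 6)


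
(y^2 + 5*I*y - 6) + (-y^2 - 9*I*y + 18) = -4*I*y + 12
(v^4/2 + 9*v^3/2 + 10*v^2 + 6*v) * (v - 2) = v^5/2 + 7*v^4/2 + v^3 - 14*v^2 - 12*v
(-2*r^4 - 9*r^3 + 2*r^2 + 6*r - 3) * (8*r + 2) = -16*r^5 - 76*r^4 - 2*r^3 + 52*r^2 - 12*r - 6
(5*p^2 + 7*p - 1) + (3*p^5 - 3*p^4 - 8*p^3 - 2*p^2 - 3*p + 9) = 3*p^5 - 3*p^4 - 8*p^3 + 3*p^2 + 4*p + 8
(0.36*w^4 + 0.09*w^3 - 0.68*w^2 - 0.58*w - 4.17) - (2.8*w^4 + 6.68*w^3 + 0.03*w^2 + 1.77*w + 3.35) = -2.44*w^4 - 6.59*w^3 - 0.71*w^2 - 2.35*w - 7.52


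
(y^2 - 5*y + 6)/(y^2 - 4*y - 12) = (-y^2 + 5*y - 6)/(-y^2 + 4*y + 12)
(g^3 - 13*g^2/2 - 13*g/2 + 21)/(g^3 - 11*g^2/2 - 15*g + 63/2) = (g + 2)/(g + 3)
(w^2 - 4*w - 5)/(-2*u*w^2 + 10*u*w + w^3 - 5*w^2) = (-w - 1)/(w*(2*u - w))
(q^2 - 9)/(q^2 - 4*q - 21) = (q - 3)/(q - 7)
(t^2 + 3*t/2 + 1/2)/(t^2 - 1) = (t + 1/2)/(t - 1)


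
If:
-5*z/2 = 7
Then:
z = -14/5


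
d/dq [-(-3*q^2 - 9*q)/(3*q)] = 1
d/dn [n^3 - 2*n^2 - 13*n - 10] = 3*n^2 - 4*n - 13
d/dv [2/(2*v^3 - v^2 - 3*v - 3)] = 2*(-6*v^2 + 2*v + 3)/(-2*v^3 + v^2 + 3*v + 3)^2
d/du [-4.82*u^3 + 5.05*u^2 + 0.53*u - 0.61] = -14.46*u^2 + 10.1*u + 0.53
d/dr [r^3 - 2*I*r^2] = r*(3*r - 4*I)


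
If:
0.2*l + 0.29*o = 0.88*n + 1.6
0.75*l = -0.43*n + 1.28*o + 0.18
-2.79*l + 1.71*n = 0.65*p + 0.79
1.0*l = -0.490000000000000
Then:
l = -0.49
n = -2.33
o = -1.21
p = -5.24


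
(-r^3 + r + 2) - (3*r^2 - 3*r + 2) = -r^3 - 3*r^2 + 4*r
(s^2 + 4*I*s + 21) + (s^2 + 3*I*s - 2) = 2*s^2 + 7*I*s + 19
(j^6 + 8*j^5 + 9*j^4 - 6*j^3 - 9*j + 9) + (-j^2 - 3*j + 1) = j^6 + 8*j^5 + 9*j^4 - 6*j^3 - j^2 - 12*j + 10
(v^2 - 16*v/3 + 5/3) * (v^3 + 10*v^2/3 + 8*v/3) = v^5 - 2*v^4 - 121*v^3/9 - 26*v^2/3 + 40*v/9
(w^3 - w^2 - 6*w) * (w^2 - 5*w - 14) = w^5 - 6*w^4 - 15*w^3 + 44*w^2 + 84*w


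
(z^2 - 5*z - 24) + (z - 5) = z^2 - 4*z - 29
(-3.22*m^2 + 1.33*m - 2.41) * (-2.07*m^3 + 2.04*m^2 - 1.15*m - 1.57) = 6.6654*m^5 - 9.3219*m^4 + 11.4049*m^3 - 1.3905*m^2 + 0.6834*m + 3.7837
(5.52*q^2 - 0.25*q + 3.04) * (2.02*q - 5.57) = 11.1504*q^3 - 31.2514*q^2 + 7.5333*q - 16.9328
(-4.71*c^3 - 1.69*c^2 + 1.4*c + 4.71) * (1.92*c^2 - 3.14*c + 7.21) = -9.0432*c^5 + 11.5446*c^4 - 25.9645*c^3 - 7.5377*c^2 - 4.6954*c + 33.9591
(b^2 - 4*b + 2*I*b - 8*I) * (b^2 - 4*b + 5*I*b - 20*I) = b^4 - 8*b^3 + 7*I*b^3 + 6*b^2 - 56*I*b^2 + 80*b + 112*I*b - 160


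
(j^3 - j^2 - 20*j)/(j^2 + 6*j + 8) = j*(j - 5)/(j + 2)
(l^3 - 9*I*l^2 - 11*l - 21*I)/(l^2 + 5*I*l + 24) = (l^2 - 6*I*l + 7)/(l + 8*I)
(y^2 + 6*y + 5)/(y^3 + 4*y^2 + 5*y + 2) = (y + 5)/(y^2 + 3*y + 2)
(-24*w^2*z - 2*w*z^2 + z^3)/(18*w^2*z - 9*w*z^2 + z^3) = (4*w + z)/(-3*w + z)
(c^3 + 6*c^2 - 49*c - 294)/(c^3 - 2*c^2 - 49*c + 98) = (c + 6)/(c - 2)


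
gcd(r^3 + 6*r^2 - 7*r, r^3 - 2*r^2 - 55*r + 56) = r^2 + 6*r - 7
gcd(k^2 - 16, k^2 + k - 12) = k + 4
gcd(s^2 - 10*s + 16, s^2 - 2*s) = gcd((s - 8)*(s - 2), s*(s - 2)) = s - 2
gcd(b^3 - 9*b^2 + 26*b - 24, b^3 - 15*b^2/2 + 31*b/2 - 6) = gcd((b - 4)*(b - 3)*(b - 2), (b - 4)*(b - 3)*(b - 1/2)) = b^2 - 7*b + 12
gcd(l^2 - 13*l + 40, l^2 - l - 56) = l - 8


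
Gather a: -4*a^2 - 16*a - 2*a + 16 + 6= -4*a^2 - 18*a + 22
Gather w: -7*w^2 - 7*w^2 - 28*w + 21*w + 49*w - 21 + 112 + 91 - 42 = -14*w^2 + 42*w + 140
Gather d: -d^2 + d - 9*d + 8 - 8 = -d^2 - 8*d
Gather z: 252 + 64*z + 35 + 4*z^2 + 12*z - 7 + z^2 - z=5*z^2 + 75*z + 280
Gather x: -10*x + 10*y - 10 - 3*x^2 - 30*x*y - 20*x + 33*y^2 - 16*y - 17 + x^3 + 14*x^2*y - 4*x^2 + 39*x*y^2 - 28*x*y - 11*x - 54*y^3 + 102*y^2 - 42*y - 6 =x^3 + x^2*(14*y - 7) + x*(39*y^2 - 58*y - 41) - 54*y^3 + 135*y^2 - 48*y - 33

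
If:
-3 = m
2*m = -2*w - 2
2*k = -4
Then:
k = -2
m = -3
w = 2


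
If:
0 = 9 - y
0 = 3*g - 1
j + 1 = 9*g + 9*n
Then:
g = 1/3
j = 9*n + 2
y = 9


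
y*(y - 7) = y^2 - 7*y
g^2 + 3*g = g*(g + 3)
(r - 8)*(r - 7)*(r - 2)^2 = r^4 - 19*r^3 + 120*r^2 - 284*r + 224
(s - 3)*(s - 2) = s^2 - 5*s + 6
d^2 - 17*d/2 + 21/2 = (d - 7)*(d - 3/2)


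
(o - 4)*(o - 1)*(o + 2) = o^3 - 3*o^2 - 6*o + 8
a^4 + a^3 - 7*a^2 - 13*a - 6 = (a - 3)*(a + 1)^2*(a + 2)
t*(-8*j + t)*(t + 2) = -8*j*t^2 - 16*j*t + t^3 + 2*t^2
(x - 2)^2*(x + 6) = x^3 + 2*x^2 - 20*x + 24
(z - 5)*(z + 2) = z^2 - 3*z - 10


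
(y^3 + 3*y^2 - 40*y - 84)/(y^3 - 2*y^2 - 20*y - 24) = (y + 7)/(y + 2)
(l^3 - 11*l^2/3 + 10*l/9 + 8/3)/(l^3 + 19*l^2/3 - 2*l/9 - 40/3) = (3*l^2 - 7*l - 6)/(3*l^2 + 23*l + 30)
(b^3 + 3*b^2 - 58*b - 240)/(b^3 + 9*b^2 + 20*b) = (b^2 - 2*b - 48)/(b*(b + 4))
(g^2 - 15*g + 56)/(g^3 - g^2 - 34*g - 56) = (g - 8)/(g^2 + 6*g + 8)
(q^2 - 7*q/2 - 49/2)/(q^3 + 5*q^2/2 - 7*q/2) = (q - 7)/(q*(q - 1))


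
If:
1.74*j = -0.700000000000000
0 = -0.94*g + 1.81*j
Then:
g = -0.77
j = -0.40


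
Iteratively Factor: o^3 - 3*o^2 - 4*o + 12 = (o - 3)*(o^2 - 4) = (o - 3)*(o - 2)*(o + 2)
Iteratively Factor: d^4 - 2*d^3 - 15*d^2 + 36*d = (d)*(d^3 - 2*d^2 - 15*d + 36) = d*(d - 3)*(d^2 + d - 12) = d*(d - 3)*(d + 4)*(d - 3)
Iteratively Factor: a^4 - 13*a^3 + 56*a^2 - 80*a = (a)*(a^3 - 13*a^2 + 56*a - 80) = a*(a - 4)*(a^2 - 9*a + 20) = a*(a - 4)^2*(a - 5)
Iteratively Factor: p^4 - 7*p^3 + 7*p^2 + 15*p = (p)*(p^3 - 7*p^2 + 7*p + 15) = p*(p - 3)*(p^2 - 4*p - 5) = p*(p - 3)*(p + 1)*(p - 5)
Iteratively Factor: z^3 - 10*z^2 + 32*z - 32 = (z - 2)*(z^2 - 8*z + 16) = (z - 4)*(z - 2)*(z - 4)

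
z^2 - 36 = (z - 6)*(z + 6)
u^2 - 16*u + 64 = (u - 8)^2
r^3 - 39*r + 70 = (r - 5)*(r - 2)*(r + 7)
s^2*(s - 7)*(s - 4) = s^4 - 11*s^3 + 28*s^2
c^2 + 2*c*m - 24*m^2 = (c - 4*m)*(c + 6*m)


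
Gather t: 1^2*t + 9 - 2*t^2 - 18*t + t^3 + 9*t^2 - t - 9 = t^3 + 7*t^2 - 18*t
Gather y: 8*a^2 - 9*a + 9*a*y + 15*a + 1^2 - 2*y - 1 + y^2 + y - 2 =8*a^2 + 6*a + y^2 + y*(9*a - 1) - 2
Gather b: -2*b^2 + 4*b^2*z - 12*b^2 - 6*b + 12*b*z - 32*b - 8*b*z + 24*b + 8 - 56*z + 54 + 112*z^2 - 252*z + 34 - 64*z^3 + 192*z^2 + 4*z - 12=b^2*(4*z - 14) + b*(4*z - 14) - 64*z^3 + 304*z^2 - 304*z + 84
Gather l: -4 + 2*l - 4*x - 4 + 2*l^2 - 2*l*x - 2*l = 2*l^2 - 2*l*x - 4*x - 8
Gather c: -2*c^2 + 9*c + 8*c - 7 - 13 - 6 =-2*c^2 + 17*c - 26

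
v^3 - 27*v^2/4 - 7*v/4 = v*(v - 7)*(v + 1/4)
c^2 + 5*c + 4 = (c + 1)*(c + 4)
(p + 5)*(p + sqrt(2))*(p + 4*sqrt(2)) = p^3 + 5*p^2 + 5*sqrt(2)*p^2 + 8*p + 25*sqrt(2)*p + 40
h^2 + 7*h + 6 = (h + 1)*(h + 6)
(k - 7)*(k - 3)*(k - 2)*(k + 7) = k^4 - 5*k^3 - 43*k^2 + 245*k - 294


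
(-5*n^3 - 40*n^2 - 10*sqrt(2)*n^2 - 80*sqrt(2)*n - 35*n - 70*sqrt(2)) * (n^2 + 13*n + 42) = -5*n^5 - 105*n^4 - 10*sqrt(2)*n^4 - 765*n^3 - 210*sqrt(2)*n^3 - 1530*sqrt(2)*n^2 - 2135*n^2 - 4270*sqrt(2)*n - 1470*n - 2940*sqrt(2)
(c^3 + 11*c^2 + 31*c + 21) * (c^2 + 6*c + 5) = c^5 + 17*c^4 + 102*c^3 + 262*c^2 + 281*c + 105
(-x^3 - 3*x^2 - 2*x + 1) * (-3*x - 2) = 3*x^4 + 11*x^3 + 12*x^2 + x - 2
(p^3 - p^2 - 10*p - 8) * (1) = p^3 - p^2 - 10*p - 8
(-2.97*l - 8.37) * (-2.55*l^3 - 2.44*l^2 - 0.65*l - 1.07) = 7.5735*l^4 + 28.5903*l^3 + 22.3533*l^2 + 8.6184*l + 8.9559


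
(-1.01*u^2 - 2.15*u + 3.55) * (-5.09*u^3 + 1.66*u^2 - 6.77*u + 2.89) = 5.1409*u^5 + 9.2669*u^4 - 14.8008*u^3 + 17.5296*u^2 - 30.247*u + 10.2595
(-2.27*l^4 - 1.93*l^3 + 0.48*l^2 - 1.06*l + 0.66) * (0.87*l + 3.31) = -1.9749*l^5 - 9.1928*l^4 - 5.9707*l^3 + 0.6666*l^2 - 2.9344*l + 2.1846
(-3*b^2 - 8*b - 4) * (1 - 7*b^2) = 21*b^4 + 56*b^3 + 25*b^2 - 8*b - 4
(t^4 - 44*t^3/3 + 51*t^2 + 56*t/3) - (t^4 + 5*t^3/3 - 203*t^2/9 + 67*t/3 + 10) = -49*t^3/3 + 662*t^2/9 - 11*t/3 - 10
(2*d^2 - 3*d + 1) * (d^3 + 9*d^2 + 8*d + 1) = 2*d^5 + 15*d^4 - 10*d^3 - 13*d^2 + 5*d + 1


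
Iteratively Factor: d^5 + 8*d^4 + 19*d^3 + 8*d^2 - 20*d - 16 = (d + 2)*(d^4 + 6*d^3 + 7*d^2 - 6*d - 8) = (d + 2)*(d + 4)*(d^3 + 2*d^2 - d - 2) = (d + 1)*(d + 2)*(d + 4)*(d^2 + d - 2) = (d + 1)*(d + 2)^2*(d + 4)*(d - 1)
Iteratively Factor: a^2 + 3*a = (a)*(a + 3)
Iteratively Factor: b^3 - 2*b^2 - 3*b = (b)*(b^2 - 2*b - 3) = b*(b + 1)*(b - 3)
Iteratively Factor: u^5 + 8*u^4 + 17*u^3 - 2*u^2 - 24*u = (u)*(u^4 + 8*u^3 + 17*u^2 - 2*u - 24) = u*(u + 3)*(u^3 + 5*u^2 + 2*u - 8) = u*(u - 1)*(u + 3)*(u^2 + 6*u + 8) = u*(u - 1)*(u + 2)*(u + 3)*(u + 4)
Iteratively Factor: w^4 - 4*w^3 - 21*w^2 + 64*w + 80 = (w + 1)*(w^3 - 5*w^2 - 16*w + 80) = (w - 5)*(w + 1)*(w^2 - 16) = (w - 5)*(w + 1)*(w + 4)*(w - 4)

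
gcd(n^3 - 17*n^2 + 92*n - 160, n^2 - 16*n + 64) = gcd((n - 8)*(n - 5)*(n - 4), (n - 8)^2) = n - 8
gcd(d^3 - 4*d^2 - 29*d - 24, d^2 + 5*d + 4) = d + 1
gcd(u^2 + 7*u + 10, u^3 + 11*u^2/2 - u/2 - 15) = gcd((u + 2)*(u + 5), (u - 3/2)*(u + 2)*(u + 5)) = u^2 + 7*u + 10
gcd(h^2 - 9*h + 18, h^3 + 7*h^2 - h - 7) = 1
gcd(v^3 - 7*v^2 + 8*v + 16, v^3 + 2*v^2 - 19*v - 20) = v^2 - 3*v - 4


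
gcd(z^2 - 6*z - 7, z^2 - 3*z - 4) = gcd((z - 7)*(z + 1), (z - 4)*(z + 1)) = z + 1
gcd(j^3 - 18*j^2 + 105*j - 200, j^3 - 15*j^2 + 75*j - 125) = j^2 - 10*j + 25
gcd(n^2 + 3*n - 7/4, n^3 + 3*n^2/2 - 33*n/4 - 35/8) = n + 7/2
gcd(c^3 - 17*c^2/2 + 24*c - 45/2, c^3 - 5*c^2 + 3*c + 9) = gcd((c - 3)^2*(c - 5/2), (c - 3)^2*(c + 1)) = c^2 - 6*c + 9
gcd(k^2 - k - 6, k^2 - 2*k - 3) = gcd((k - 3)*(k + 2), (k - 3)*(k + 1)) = k - 3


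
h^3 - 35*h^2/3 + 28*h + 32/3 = (h - 8)*(h - 4)*(h + 1/3)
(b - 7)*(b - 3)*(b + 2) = b^3 - 8*b^2 + b + 42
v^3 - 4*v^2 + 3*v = v*(v - 3)*(v - 1)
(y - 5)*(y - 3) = y^2 - 8*y + 15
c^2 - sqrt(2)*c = c*(c - sqrt(2))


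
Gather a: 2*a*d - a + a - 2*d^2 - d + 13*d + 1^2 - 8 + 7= 2*a*d - 2*d^2 + 12*d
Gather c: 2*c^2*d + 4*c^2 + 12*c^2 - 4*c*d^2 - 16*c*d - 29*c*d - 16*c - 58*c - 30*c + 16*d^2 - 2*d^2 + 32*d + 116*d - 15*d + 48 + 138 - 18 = c^2*(2*d + 16) + c*(-4*d^2 - 45*d - 104) + 14*d^2 + 133*d + 168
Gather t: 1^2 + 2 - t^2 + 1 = 4 - t^2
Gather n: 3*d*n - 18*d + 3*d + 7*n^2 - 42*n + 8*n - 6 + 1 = -15*d + 7*n^2 + n*(3*d - 34) - 5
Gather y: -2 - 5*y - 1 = -5*y - 3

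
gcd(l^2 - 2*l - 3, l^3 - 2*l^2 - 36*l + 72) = 1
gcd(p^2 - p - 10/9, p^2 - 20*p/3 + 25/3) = p - 5/3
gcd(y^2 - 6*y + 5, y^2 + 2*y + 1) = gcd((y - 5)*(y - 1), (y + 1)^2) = 1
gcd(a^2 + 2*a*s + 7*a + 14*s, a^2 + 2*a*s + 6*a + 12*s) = a + 2*s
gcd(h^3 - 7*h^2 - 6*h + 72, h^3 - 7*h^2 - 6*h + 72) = h^3 - 7*h^2 - 6*h + 72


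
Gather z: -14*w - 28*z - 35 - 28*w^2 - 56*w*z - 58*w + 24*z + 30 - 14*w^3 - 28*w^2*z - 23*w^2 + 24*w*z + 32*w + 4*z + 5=-14*w^3 - 51*w^2 - 40*w + z*(-28*w^2 - 32*w)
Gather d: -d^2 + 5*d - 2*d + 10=-d^2 + 3*d + 10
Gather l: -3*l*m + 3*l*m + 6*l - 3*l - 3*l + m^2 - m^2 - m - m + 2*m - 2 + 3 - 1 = 0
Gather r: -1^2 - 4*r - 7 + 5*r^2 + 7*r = 5*r^2 + 3*r - 8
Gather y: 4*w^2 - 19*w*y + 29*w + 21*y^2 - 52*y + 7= 4*w^2 + 29*w + 21*y^2 + y*(-19*w - 52) + 7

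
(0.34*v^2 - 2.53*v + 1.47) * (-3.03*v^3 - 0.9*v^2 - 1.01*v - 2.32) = -1.0302*v^5 + 7.3599*v^4 - 2.5205*v^3 + 0.4435*v^2 + 4.3849*v - 3.4104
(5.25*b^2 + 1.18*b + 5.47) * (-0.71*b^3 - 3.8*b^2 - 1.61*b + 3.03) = -3.7275*b^5 - 20.7878*b^4 - 16.8202*b^3 - 6.7783*b^2 - 5.2313*b + 16.5741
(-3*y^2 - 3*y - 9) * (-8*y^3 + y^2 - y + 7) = 24*y^5 + 21*y^4 + 72*y^3 - 27*y^2 - 12*y - 63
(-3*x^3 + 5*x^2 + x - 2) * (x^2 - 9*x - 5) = -3*x^5 + 32*x^4 - 29*x^3 - 36*x^2 + 13*x + 10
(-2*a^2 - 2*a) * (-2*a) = 4*a^3 + 4*a^2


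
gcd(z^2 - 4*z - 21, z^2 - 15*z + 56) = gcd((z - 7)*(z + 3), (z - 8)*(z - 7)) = z - 7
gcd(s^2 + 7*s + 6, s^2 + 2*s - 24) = s + 6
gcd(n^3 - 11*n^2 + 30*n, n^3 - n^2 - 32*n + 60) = n - 5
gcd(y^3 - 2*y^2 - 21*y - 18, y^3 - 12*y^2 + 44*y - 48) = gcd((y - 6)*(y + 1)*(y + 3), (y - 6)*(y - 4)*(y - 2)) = y - 6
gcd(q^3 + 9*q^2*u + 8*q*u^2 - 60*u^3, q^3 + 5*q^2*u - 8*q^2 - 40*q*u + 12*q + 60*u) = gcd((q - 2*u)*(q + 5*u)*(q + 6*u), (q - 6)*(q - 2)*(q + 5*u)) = q + 5*u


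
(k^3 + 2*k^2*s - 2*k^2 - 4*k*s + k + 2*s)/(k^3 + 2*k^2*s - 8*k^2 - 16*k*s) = (k^2 - 2*k + 1)/(k*(k - 8))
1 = 1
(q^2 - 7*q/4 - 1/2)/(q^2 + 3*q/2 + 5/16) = 4*(q - 2)/(4*q + 5)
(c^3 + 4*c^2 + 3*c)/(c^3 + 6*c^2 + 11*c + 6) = c/(c + 2)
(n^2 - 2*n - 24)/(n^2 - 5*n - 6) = (n + 4)/(n + 1)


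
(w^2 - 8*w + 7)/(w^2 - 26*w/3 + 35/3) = 3*(w - 1)/(3*w - 5)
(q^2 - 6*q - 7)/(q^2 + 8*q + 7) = (q - 7)/(q + 7)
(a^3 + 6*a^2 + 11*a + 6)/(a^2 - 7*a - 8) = (a^2 + 5*a + 6)/(a - 8)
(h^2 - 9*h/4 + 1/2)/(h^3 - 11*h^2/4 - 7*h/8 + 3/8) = 2*(h - 2)/(2*h^2 - 5*h - 3)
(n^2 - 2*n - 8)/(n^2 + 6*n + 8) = (n - 4)/(n + 4)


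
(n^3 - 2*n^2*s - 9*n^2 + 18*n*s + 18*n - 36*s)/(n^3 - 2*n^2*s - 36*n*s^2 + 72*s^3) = (-n^2 + 9*n - 18)/(-n^2 + 36*s^2)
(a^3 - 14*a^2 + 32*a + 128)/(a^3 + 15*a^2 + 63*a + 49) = (a^3 - 14*a^2 + 32*a + 128)/(a^3 + 15*a^2 + 63*a + 49)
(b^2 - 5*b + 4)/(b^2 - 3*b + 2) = (b - 4)/(b - 2)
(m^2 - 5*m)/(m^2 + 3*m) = (m - 5)/(m + 3)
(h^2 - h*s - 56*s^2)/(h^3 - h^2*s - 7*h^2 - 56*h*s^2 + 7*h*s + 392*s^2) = 1/(h - 7)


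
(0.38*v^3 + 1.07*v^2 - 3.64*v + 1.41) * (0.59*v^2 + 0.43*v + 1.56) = 0.2242*v^5 + 0.7947*v^4 - 1.0947*v^3 + 0.9359*v^2 - 5.0721*v + 2.1996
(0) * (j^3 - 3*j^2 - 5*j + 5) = 0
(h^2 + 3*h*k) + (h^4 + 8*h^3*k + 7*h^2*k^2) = h^4 + 8*h^3*k + 7*h^2*k^2 + h^2 + 3*h*k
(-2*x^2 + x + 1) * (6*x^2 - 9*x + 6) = -12*x^4 + 24*x^3 - 15*x^2 - 3*x + 6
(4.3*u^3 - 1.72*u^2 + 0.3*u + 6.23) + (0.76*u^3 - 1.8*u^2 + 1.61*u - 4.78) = 5.06*u^3 - 3.52*u^2 + 1.91*u + 1.45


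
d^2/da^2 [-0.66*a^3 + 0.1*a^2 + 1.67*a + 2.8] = 0.2 - 3.96*a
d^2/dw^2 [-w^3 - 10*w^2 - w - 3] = -6*w - 20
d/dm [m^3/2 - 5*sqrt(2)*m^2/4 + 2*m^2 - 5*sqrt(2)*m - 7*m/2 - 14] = 3*m^2/2 - 5*sqrt(2)*m/2 + 4*m - 5*sqrt(2) - 7/2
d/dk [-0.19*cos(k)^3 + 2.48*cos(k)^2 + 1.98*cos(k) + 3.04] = (0.57*cos(k)^2 - 4.96*cos(k) - 1.98)*sin(k)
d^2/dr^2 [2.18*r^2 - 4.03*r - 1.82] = 4.36000000000000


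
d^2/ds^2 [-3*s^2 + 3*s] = -6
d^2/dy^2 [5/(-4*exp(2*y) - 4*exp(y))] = 5*((exp(y) + 1)*(4*exp(y) + 1) - 2*(2*exp(y) + 1)^2)*exp(-y)/(4*(exp(y) + 1)^3)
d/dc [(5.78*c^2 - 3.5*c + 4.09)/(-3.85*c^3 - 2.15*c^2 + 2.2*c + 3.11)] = (22.253*c^4 - 26.95*c^3 + 52.4305*c^2 + 53.5386*c - 19.883)/(14.8225*c^6 + 16.555*c^5 - 12.3175*c^4 - 33.407*c^3 - 8.533*c^2 + 13.684*c + 9.6721)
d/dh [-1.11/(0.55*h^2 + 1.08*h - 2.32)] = (1.221*h + 1.1988)/(0.55*h^2 + 1.08*h - 2.32)^2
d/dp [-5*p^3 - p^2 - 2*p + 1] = -15*p^2 - 2*p - 2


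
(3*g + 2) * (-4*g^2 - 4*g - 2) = -12*g^3 - 20*g^2 - 14*g - 4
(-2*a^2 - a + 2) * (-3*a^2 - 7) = 6*a^4 + 3*a^3 + 8*a^2 + 7*a - 14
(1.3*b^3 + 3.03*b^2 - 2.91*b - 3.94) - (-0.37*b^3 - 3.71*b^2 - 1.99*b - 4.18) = 1.67*b^3 + 6.74*b^2 - 0.92*b + 0.24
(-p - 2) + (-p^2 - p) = -p^2 - 2*p - 2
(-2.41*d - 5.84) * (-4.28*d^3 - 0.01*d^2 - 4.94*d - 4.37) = 10.3148*d^4 + 25.0193*d^3 + 11.9638*d^2 + 39.3813*d + 25.5208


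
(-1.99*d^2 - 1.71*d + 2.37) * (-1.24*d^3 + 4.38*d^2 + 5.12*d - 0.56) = 2.4676*d^5 - 6.5958*d^4 - 20.6174*d^3 + 2.7398*d^2 + 13.092*d - 1.3272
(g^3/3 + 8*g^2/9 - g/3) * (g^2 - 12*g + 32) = g^5/3 - 28*g^4/9 - g^3/3 + 292*g^2/9 - 32*g/3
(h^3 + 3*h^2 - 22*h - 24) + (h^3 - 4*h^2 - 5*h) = 2*h^3 - h^2 - 27*h - 24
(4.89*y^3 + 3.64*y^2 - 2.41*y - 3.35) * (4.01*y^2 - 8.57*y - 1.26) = 19.6089*y^5 - 27.3109*y^4 - 47.0203*y^3 + 2.6338*y^2 + 31.7461*y + 4.221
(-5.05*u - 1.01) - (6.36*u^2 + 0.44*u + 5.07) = -6.36*u^2 - 5.49*u - 6.08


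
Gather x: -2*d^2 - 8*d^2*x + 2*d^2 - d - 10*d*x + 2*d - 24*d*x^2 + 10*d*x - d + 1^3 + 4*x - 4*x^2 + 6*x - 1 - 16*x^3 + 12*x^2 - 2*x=-16*x^3 + x^2*(8 - 24*d) + x*(8 - 8*d^2)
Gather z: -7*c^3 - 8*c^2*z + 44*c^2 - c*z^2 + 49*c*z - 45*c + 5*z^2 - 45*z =-7*c^3 + 44*c^2 - 45*c + z^2*(5 - c) + z*(-8*c^2 + 49*c - 45)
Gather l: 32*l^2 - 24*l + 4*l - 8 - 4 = 32*l^2 - 20*l - 12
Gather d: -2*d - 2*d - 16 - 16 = -4*d - 32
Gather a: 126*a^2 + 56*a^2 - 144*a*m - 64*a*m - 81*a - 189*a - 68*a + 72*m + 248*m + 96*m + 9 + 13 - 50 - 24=182*a^2 + a*(-208*m - 338) + 416*m - 52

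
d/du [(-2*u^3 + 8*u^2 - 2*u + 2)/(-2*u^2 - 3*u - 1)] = 2*(2*u^4 + 6*u^3 - 11*u^2 - 4*u + 4)/(4*u^4 + 12*u^3 + 13*u^2 + 6*u + 1)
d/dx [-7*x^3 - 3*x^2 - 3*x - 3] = -21*x^2 - 6*x - 3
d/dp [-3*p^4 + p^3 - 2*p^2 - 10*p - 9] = -12*p^3 + 3*p^2 - 4*p - 10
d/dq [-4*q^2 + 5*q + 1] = 5 - 8*q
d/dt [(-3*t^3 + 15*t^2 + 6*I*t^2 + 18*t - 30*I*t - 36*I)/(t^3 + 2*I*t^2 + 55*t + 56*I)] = (t^4*(-15 - 12*I) + t^3*(-366 + 60*I) + t^2*(765 - 102*I) + t*(-816 + 1680*I) + 1680 + 2988*I)/(t^6 + 4*I*t^5 + 106*t^4 + 332*I*t^3 + 2801*t^2 + 6160*I*t - 3136)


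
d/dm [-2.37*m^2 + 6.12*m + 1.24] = 6.12 - 4.74*m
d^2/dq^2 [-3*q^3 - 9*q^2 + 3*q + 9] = -18*q - 18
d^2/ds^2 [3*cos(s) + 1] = -3*cos(s)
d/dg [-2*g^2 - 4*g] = -4*g - 4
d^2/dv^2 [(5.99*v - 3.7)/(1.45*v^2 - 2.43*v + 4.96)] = ((39.8414 - 52.113*v)*(1.45*v^2 - 2.43*v + 4.96) + (2.9*v - 2.43)*(5.8*v - 4.86)*(5.99*v - 3.7))/(1.45*v^2 - 2.43*v + 4.96)^3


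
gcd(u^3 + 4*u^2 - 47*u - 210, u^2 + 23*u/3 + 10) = u + 6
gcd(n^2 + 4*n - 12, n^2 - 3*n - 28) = 1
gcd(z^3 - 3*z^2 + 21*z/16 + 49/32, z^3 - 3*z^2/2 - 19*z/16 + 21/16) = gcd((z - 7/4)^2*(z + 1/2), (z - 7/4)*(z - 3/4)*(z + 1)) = z - 7/4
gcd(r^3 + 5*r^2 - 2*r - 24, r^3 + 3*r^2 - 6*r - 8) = r^2 + 2*r - 8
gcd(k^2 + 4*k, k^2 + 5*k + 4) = k + 4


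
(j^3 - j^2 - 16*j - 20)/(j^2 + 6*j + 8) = (j^2 - 3*j - 10)/(j + 4)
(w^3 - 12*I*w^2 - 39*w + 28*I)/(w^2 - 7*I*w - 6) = (w^2 - 11*I*w - 28)/(w - 6*I)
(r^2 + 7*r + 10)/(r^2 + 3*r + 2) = (r + 5)/(r + 1)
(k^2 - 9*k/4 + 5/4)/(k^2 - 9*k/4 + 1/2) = (4*k^2 - 9*k + 5)/(4*k^2 - 9*k + 2)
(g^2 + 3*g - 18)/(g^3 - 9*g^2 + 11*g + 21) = (g + 6)/(g^2 - 6*g - 7)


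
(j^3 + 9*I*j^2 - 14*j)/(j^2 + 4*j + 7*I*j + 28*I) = j*(j + 2*I)/(j + 4)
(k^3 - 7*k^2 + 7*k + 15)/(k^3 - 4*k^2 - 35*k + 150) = (k^2 - 2*k - 3)/(k^2 + k - 30)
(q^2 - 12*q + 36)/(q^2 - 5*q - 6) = (q - 6)/(q + 1)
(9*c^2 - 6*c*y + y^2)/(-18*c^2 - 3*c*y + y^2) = (-9*c^2 + 6*c*y - y^2)/(18*c^2 + 3*c*y - y^2)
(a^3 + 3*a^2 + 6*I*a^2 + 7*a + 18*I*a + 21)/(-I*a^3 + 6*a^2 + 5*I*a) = (I*a^3 + 3*a^2*(-2 + I) + a*(-18 + 7*I) + 21*I)/(a*(a^2 + 6*I*a - 5))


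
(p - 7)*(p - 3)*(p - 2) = p^3 - 12*p^2 + 41*p - 42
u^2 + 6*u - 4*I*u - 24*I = (u + 6)*(u - 4*I)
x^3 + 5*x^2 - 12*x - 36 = (x - 3)*(x + 2)*(x + 6)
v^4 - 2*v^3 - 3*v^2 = v^2*(v - 3)*(v + 1)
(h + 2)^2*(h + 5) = h^3 + 9*h^2 + 24*h + 20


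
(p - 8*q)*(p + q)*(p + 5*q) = p^3 - 2*p^2*q - 43*p*q^2 - 40*q^3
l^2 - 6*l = l*(l - 6)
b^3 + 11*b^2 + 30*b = b*(b + 5)*(b + 6)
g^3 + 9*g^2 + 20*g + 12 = (g + 1)*(g + 2)*(g + 6)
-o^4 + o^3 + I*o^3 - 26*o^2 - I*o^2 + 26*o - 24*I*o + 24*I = (o - 6*I)*(o + 4*I)*(-I*o + 1)*(-I*o + I)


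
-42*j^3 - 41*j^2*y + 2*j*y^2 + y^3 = (-6*j + y)*(j + y)*(7*j + y)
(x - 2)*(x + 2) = x^2 - 4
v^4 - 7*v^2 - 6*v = v*(v - 3)*(v + 1)*(v + 2)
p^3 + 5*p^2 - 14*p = p*(p - 2)*(p + 7)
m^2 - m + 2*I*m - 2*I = (m - 1)*(m + 2*I)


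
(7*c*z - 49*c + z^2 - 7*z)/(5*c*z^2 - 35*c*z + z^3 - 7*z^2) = (7*c + z)/(z*(5*c + z))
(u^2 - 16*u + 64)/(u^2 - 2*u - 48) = (u - 8)/(u + 6)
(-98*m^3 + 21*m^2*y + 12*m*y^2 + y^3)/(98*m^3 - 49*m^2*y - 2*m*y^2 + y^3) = (7*m + y)/(-7*m + y)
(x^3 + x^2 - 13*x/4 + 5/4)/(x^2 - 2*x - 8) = (-x^3 - x^2 + 13*x/4 - 5/4)/(-x^2 + 2*x + 8)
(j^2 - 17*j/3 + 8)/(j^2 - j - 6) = (j - 8/3)/(j + 2)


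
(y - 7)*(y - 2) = y^2 - 9*y + 14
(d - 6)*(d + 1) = d^2 - 5*d - 6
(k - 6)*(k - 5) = k^2 - 11*k + 30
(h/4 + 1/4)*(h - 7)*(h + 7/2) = h^3/4 - 5*h^2/8 - 7*h - 49/8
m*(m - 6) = m^2 - 6*m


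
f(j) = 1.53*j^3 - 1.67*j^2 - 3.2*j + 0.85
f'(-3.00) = 48.13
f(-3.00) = -45.89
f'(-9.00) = 398.65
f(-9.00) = -1220.99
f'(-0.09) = -2.86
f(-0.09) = 1.12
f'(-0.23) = -2.19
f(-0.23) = 1.48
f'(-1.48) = 11.80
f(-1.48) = -3.03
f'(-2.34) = 29.75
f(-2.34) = -20.41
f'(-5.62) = 160.54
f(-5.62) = -305.49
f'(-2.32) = 29.25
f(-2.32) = -19.82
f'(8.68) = 313.63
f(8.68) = 847.83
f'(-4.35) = 98.18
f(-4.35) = -142.77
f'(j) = 4.59*j^2 - 3.34*j - 3.2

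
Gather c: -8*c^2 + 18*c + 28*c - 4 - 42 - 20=-8*c^2 + 46*c - 66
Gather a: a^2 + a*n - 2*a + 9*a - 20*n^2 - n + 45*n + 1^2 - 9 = a^2 + a*(n + 7) - 20*n^2 + 44*n - 8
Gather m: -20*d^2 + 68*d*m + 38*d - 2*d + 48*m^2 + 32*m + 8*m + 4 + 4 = -20*d^2 + 36*d + 48*m^2 + m*(68*d + 40) + 8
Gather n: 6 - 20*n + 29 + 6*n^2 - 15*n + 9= 6*n^2 - 35*n + 44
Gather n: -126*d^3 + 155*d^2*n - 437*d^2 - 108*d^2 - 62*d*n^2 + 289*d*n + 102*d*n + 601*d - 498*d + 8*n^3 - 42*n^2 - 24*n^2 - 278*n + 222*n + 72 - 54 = -126*d^3 - 545*d^2 + 103*d + 8*n^3 + n^2*(-62*d - 66) + n*(155*d^2 + 391*d - 56) + 18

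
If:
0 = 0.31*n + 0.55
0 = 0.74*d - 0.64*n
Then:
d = -1.53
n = -1.77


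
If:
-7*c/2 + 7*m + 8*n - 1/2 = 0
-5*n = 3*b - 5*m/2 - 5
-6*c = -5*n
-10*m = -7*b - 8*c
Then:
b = -2260/199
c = 955/199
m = -818/199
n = 1146/199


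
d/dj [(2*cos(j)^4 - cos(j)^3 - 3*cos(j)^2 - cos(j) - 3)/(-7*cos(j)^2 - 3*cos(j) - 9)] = (28*cos(j)^4 + 11*cos(j)^3 + 66*cos(j)^2 - 29*cos(j) - 12)*sin(j)*cos(j)/(-7*sin(j)^2 + 3*cos(j) + 16)^2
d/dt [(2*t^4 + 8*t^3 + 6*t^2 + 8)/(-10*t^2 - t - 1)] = 2*(-20*t^5 - 43*t^4 - 12*t^3 - 15*t^2 + 74*t + 4)/(100*t^4 + 20*t^3 + 21*t^2 + 2*t + 1)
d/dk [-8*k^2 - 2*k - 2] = -16*k - 2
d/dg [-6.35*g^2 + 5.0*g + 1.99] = 5.0 - 12.7*g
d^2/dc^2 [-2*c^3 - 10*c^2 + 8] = -12*c - 20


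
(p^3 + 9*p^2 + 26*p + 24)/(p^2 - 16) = (p^2 + 5*p + 6)/(p - 4)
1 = 1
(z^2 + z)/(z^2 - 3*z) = (z + 1)/(z - 3)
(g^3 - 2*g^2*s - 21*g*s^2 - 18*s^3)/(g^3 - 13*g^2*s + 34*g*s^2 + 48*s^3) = (-g - 3*s)/(-g + 8*s)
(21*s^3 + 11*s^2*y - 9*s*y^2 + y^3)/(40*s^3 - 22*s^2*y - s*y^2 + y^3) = (21*s^3 + 11*s^2*y - 9*s*y^2 + y^3)/(40*s^3 - 22*s^2*y - s*y^2 + y^3)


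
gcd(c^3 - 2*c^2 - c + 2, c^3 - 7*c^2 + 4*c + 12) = c^2 - c - 2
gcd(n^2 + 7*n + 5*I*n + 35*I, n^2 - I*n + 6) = 1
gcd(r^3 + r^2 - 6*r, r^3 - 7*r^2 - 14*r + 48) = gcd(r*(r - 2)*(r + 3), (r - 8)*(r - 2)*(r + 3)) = r^2 + r - 6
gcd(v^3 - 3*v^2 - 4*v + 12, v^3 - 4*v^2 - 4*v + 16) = v^2 - 4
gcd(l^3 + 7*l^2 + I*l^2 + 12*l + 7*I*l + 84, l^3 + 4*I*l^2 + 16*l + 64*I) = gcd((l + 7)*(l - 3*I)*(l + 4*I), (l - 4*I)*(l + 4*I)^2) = l + 4*I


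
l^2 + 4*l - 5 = (l - 1)*(l + 5)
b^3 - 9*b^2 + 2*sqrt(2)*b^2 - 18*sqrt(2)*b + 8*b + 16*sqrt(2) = (b - 8)*(b - 1)*(b + 2*sqrt(2))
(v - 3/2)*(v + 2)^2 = v^3 + 5*v^2/2 - 2*v - 6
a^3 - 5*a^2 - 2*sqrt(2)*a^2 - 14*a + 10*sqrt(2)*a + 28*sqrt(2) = (a - 7)*(a + 2)*(a - 2*sqrt(2))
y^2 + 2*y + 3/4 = (y + 1/2)*(y + 3/2)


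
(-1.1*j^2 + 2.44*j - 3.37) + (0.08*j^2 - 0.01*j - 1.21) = -1.02*j^2 + 2.43*j - 4.58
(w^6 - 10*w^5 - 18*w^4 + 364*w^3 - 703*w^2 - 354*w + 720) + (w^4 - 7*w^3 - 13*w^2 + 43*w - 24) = w^6 - 10*w^5 - 17*w^4 + 357*w^3 - 716*w^2 - 311*w + 696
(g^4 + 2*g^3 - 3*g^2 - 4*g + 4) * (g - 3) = g^5 - g^4 - 9*g^3 + 5*g^2 + 16*g - 12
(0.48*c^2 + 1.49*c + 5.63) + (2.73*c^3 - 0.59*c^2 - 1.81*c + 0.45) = 2.73*c^3 - 0.11*c^2 - 0.32*c + 6.08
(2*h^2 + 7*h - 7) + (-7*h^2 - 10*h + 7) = -5*h^2 - 3*h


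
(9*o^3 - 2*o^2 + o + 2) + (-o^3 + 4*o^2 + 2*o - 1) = 8*o^3 + 2*o^2 + 3*o + 1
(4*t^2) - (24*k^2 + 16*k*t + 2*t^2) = -24*k^2 - 16*k*t + 2*t^2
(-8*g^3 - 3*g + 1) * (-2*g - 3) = 16*g^4 + 24*g^3 + 6*g^2 + 7*g - 3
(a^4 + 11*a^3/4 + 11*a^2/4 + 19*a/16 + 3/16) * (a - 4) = a^5 - 5*a^4/4 - 33*a^3/4 - 157*a^2/16 - 73*a/16 - 3/4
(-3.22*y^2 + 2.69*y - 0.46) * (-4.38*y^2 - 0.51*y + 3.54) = 14.1036*y^4 - 10.14*y^3 - 10.7559*y^2 + 9.7572*y - 1.6284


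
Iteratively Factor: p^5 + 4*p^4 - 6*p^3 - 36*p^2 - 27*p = (p + 3)*(p^4 + p^3 - 9*p^2 - 9*p) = p*(p + 3)*(p^3 + p^2 - 9*p - 9) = p*(p + 1)*(p + 3)*(p^2 - 9) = p*(p + 1)*(p + 3)^2*(p - 3)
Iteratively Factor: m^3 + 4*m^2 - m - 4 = (m - 1)*(m^2 + 5*m + 4) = (m - 1)*(m + 4)*(m + 1)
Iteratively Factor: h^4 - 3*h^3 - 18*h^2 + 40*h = (h - 2)*(h^3 - h^2 - 20*h) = (h - 2)*(h + 4)*(h^2 - 5*h) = h*(h - 2)*(h + 4)*(h - 5)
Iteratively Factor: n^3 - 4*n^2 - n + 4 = (n + 1)*(n^2 - 5*n + 4) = (n - 1)*(n + 1)*(n - 4)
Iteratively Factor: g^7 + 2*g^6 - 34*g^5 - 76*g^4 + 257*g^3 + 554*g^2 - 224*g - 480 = (g + 1)*(g^6 + g^5 - 35*g^4 - 41*g^3 + 298*g^2 + 256*g - 480) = (g - 1)*(g + 1)*(g^5 + 2*g^4 - 33*g^3 - 74*g^2 + 224*g + 480) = (g - 1)*(g + 1)*(g + 4)*(g^4 - 2*g^3 - 25*g^2 + 26*g + 120) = (g - 3)*(g - 1)*(g + 1)*(g + 4)*(g^3 + g^2 - 22*g - 40) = (g - 3)*(g - 1)*(g + 1)*(g + 4)^2*(g^2 - 3*g - 10) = (g - 5)*(g - 3)*(g - 1)*(g + 1)*(g + 4)^2*(g + 2)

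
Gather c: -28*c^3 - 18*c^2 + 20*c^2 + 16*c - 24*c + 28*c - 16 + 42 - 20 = -28*c^3 + 2*c^2 + 20*c + 6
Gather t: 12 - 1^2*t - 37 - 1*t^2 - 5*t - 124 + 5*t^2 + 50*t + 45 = 4*t^2 + 44*t - 104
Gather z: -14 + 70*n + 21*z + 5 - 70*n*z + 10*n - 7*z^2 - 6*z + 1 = 80*n - 7*z^2 + z*(15 - 70*n) - 8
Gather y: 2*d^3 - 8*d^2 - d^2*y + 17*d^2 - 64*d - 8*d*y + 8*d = 2*d^3 + 9*d^2 - 56*d + y*(-d^2 - 8*d)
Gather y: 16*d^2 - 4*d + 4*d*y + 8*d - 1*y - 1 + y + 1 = 16*d^2 + 4*d*y + 4*d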